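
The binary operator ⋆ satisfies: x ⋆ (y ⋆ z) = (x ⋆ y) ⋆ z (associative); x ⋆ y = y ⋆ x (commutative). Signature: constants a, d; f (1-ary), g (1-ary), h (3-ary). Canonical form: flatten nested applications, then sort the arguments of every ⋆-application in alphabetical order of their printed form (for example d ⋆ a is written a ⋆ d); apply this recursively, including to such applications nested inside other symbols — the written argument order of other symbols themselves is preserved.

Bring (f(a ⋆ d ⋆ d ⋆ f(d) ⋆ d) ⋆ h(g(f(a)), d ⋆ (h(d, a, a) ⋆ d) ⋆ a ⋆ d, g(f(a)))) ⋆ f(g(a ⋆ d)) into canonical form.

Merge nested applications:  f(a ⋆ d ⋆ d ⋆ f(d) ⋆ d) ⋆ h(g(f(a)), d ⋆ (h(d, a, a) ⋆ d) ⋆ a ⋆ d, g(f(a))) ⋆ f(g(a ⋆ d))
Canonicalize subterm:  f(a ⋆ d ⋆ d ⋆ f(d) ⋆ d)  →  f(a ⋆ d ⋆ d ⋆ d ⋆ f(d))
Canonicalize subterm:  h(g(f(a)), d ⋆ (h(d, a, a) ⋆ d) ⋆ a ⋆ d, g(f(a)))  →  h(g(f(a)), a ⋆ d ⋆ d ⋆ d ⋆ h(d, a, a), g(f(a)))
Sort arguments:  f(a ⋆ d ⋆ d ⋆ d ⋆ f(d)) ⋆ f(g(a ⋆ d)) ⋆ h(g(f(a)), a ⋆ d ⋆ d ⋆ d ⋆ h(d, a, a), g(f(a)))

Answer: f(a ⋆ d ⋆ d ⋆ d ⋆ f(d)) ⋆ f(g(a ⋆ d)) ⋆ h(g(f(a)), a ⋆ d ⋆ d ⋆ d ⋆ h(d, a, a), g(f(a)))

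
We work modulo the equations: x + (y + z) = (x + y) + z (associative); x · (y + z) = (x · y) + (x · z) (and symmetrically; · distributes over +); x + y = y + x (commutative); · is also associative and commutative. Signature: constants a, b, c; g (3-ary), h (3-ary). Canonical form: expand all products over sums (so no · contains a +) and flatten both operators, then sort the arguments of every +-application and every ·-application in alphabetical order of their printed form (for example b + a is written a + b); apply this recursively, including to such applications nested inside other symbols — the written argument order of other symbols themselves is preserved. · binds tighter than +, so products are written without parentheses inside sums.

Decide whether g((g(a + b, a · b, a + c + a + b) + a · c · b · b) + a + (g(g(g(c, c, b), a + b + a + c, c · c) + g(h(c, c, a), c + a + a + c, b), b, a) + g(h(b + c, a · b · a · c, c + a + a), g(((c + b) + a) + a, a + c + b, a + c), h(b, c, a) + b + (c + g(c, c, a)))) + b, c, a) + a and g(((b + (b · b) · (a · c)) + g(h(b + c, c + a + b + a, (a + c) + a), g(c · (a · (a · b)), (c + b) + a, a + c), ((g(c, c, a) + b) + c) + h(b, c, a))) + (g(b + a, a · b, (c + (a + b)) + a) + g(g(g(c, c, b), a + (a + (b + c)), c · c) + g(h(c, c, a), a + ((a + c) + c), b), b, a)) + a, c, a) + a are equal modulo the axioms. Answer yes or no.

Left:  g((g(a + b, a · b, a + c + a + b) + a · c · b · b) + a + (g(g(g(c, c, b), a + b + a + c, c · c) + g(h(c, c, a), c + a + a + c, b), b, a) + g(h(b + c, a · b · a · c, c + a + a), g(((c + b) + a) + a, a + c + b, a + c), h(b, c, a) + b + (c + g(c, c, a)))) + b, c, a) + a
  Flatten:  g(a + a · b · b · c + b + g(a + b, a · b, a + a + b + c) + g(g(g(c, c, b), a + a + b + c, c · c) + g(h(c, c, a), a + a + c + c, b), b, a) + g(h(b + c, a · a · b · c, a + a + c), g(a + a + b + c, a + b + c, a + c), b + c + g(c, c, a) + h(b, c, a)), c, a) + a
  Sort arguments:  a + g(a + a · b · b · c + b + g(a + b, a · b, a + a + b + c) + g(g(g(c, c, b), a + a + b + c, c · c) + g(h(c, c, a), a + a + c + c, b), b, a) + g(h(b + c, a · a · b · c, a + a + c), g(a + a + b + c, a + b + c, a + c), b + c + g(c, c, a) + h(b, c, a)), c, a)
Right:  g(((b + (b · b) · (a · c)) + g(h(b + c, c + a + b + a, (a + c) + a), g(c · (a · (a · b)), (c + b) + a, a + c), ((g(c, c, a) + b) + c) + h(b, c, a))) + (g(b + a, a · b, (c + (a + b)) + a) + g(g(g(c, c, b), a + (a + (b + c)), c · c) + g(h(c, c, a), a + ((a + c) + c), b), b, a)) + a, c, a) + a
  Merge nested applications:  g(a + a · b · b · c + b + g(a + b, a · b, a + a + b + c) + g(g(g(c, c, b), a + a + b + c, c · c) + g(h(c, c, a), a + a + c + c, b), b, a) + g(h(b + c, a + a + b + c, a + a + c), g(a · a · b · c, a + b + c, a + c), b + c + g(c, c, a) + h(b, c, a)), c, a) + a
  Sort arguments:  a + g(a + a · b · b · c + b + g(a + b, a · b, a + a + b + c) + g(g(g(c, c, b), a + a + b + c, c · c) + g(h(c, c, a), a + a + c + c, b), b, a) + g(h(b + c, a + a + b + c, a + a + c), g(a · a · b · c, a + b + c, a + c), b + c + g(c, c, a) + h(b, c, a)), c, a)

Answer: no — a + g(a + a · b · b · c + b + g(a + b, a · b, a + a + b + c) + g(g(g(c, c, b), a + a + b + c, c · c) + g(h(c, c, a), a + a + c + c, b), b, a) + g(h(b + c, a · a · b · c, a + a + c), g(a + a + b + c, a + b + c, a + c), b + c + g(c, c, a) + h(b, c, a)), c, a) vs a + g(a + a · b · b · c + b + g(a + b, a · b, a + a + b + c) + g(g(g(c, c, b), a + a + b + c, c · c) + g(h(c, c, a), a + a + c + c, b), b, a) + g(h(b + c, a + a + b + c, a + a + c), g(a · a · b · c, a + b + c, a + c), b + c + g(c, c, a) + h(b, c, a)), c, a)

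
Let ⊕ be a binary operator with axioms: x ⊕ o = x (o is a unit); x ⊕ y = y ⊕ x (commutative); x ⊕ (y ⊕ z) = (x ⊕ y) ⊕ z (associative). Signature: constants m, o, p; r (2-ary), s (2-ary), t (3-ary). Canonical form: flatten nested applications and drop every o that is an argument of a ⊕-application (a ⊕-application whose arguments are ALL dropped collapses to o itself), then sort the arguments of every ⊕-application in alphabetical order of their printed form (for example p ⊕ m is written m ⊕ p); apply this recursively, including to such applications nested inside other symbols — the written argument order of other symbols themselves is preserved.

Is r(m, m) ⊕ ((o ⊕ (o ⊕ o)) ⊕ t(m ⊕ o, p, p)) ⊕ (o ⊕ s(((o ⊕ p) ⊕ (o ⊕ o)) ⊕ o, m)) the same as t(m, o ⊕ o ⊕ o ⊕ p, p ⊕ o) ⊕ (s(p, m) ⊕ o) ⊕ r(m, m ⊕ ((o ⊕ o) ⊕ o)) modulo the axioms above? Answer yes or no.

Answer: yes — both canonical forms are r(m, m) ⊕ s(p, m) ⊕ t(m, p, p)

Derivation:
Left:  r(m, m) ⊕ ((o ⊕ (o ⊕ o)) ⊕ t(m ⊕ o, p, p)) ⊕ (o ⊕ s(((o ⊕ p) ⊕ (o ⊕ o)) ⊕ o, m))
  Un-nest:  r(m, m) ⊕ o ⊕ o ⊕ o ⊕ t(m ⊕ o, p, p) ⊕ o ⊕ s(((o ⊕ p) ⊕ (o ⊕ o)) ⊕ o, m)
  Inside:  t(m ⊕ o, p, p)  →  t(m, p, p)
  Simplify inside:  s(((o ⊕ p) ⊕ (o ⊕ o)) ⊕ o, m)  →  s(p, m)
  Drop the unit:  drop o (×4)
  Order the arguments:  r(m, m) ⊕ s(p, m) ⊕ t(m, p, p)
Right:  t(m, o ⊕ o ⊕ o ⊕ p, p ⊕ o) ⊕ (s(p, m) ⊕ o) ⊕ r(m, m ⊕ ((o ⊕ o) ⊕ o))
  Un-nest:  t(m, o ⊕ o ⊕ o ⊕ p, p ⊕ o) ⊕ s(p, m) ⊕ o ⊕ r(m, m ⊕ ((o ⊕ o) ⊕ o))
  Canonicalize subterm:  t(m, o ⊕ o ⊕ o ⊕ p, p ⊕ o)  →  t(m, p, p)
  Canonicalize subterm:  r(m, m ⊕ ((o ⊕ o) ⊕ o))  →  r(m, m)
  Unit:  drop o
  Sort:  r(m, m) ⊕ s(p, m) ⊕ t(m, p, p)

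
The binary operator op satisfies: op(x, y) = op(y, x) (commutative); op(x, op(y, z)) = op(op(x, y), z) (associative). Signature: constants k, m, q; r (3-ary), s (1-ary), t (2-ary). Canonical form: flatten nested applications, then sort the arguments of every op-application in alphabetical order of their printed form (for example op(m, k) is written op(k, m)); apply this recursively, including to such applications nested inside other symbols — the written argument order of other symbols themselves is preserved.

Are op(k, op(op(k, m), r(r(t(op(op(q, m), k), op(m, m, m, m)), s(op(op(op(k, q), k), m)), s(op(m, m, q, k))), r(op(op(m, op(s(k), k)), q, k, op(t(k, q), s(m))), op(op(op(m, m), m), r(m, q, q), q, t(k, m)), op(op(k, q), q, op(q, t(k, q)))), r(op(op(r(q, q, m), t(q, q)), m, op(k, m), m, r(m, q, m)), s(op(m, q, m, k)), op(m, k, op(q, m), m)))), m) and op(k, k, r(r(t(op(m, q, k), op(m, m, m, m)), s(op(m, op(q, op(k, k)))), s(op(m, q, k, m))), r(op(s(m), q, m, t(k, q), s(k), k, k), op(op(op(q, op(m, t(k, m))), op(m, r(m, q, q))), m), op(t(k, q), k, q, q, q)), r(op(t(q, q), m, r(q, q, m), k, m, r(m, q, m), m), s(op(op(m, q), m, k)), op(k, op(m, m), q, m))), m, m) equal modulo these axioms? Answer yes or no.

Left:  op(k, op(op(k, m), r(r(t(op(op(q, m), k), op(m, m, m, m)), s(op(op(op(k, q), k), m)), s(op(m, m, q, k))), r(op(op(m, op(s(k), k)), q, k, op(t(k, q), s(m))), op(op(op(m, m), m), r(m, q, q), q, t(k, m)), op(op(k, q), q, op(q, t(k, q)))), r(op(op(r(q, q, m), t(q, q)), m, op(k, m), m, r(m, q, m)), s(op(m, q, m, k)), op(m, k, op(q, m), m)))), m)
  Merge nested applications:  op(k, k, m, r(r(t(op(op(q, m), k), op(m, m, m, m)), s(op(op(op(k, q), k), m)), s(op(m, m, q, k))), r(op(op(m, op(s(k), k)), q, k, op(t(k, q), s(m))), op(op(op(m, m), m), r(m, q, q), q, t(k, m)), op(op(k, q), q, op(q, t(k, q)))), r(op(op(r(q, q, m), t(q, q)), m, op(k, m), m, r(m, q, m)), s(op(m, q, m, k)), op(m, k, op(q, m), m))), m)
  Inside:  r(r(t(op(op(q, m), k), op(m, m, m, m)), s(op(op(op(k, q), k), m)), s(op(m, m, q, k))), r(op(op(m, op(s(k), k)), q, k, op(t(k, q), s(m))), op(op(op(m, m), m), r(m, q, q), q, t(k, m)), op(op(k, q), q, op(q, t(k, q)))), r(op(op(r(q, q, m), t(q, q)), m, op(k, m), m, r(m, q, m)), s(op(m, q, m, k)), op(m, k, op(q, m), m)))  →  r(r(t(op(k, m, q), op(m, m, m, m)), s(op(k, k, m, q)), s(op(k, m, m, q))), r(op(k, k, m, q, s(k), s(m), t(k, q)), op(m, m, m, q, r(m, q, q), t(k, m)), op(k, q, q, q, t(k, q))), r(op(k, m, m, m, r(m, q, m), r(q, q, m), t(q, q)), s(op(k, m, m, q)), op(k, m, m, m, q)))
  Sort arguments:  op(k, k, m, m, r(r(t(op(k, m, q), op(m, m, m, m)), s(op(k, k, m, q)), s(op(k, m, m, q))), r(op(k, k, m, q, s(k), s(m), t(k, q)), op(m, m, m, q, r(m, q, q), t(k, m)), op(k, q, q, q, t(k, q))), r(op(k, m, m, m, r(m, q, m), r(q, q, m), t(q, q)), s(op(k, m, m, q)), op(k, m, m, m, q))))
Right:  op(k, k, r(r(t(op(m, q, k), op(m, m, m, m)), s(op(m, op(q, op(k, k)))), s(op(m, q, k, m))), r(op(s(m), q, m, t(k, q), s(k), k, k), op(op(op(q, op(m, t(k, m))), op(m, r(m, q, q))), m), op(t(k, q), k, q, q, q)), r(op(t(q, q), m, r(q, q, m), k, m, r(m, q, m), m), s(op(op(m, q), m, k)), op(k, op(m, m), q, m))), m, m)
  Canonicalize subterm:  r(r(t(op(m, q, k), op(m, m, m, m)), s(op(m, op(q, op(k, k)))), s(op(m, q, k, m))), r(op(s(m), q, m, t(k, q), s(k), k, k), op(op(op(q, op(m, t(k, m))), op(m, r(m, q, q))), m), op(t(k, q), k, q, q, q)), r(op(t(q, q), m, r(q, q, m), k, m, r(m, q, m), m), s(op(op(m, q), m, k)), op(k, op(m, m), q, m)))  →  r(r(t(op(k, m, q), op(m, m, m, m)), s(op(k, k, m, q)), s(op(k, m, m, q))), r(op(k, k, m, q, s(k), s(m), t(k, q)), op(m, m, m, q, r(m, q, q), t(k, m)), op(k, q, q, q, t(k, q))), r(op(k, m, m, m, r(m, q, m), r(q, q, m), t(q, q)), s(op(k, m, m, q)), op(k, m, m, m, q)))
  Sort:  op(k, k, m, m, r(r(t(op(k, m, q), op(m, m, m, m)), s(op(k, k, m, q)), s(op(k, m, m, q))), r(op(k, k, m, q, s(k), s(m), t(k, q)), op(m, m, m, q, r(m, q, q), t(k, m)), op(k, q, q, q, t(k, q))), r(op(k, m, m, m, r(m, q, m), r(q, q, m), t(q, q)), s(op(k, m, m, q)), op(k, m, m, m, q))))

Answer: yes — both canonical forms are op(k, k, m, m, r(r(t(op(k, m, q), op(m, m, m, m)), s(op(k, k, m, q)), s(op(k, m, m, q))), r(op(k, k, m, q, s(k), s(m), t(k, q)), op(m, m, m, q, r(m, q, q), t(k, m)), op(k, q, q, q, t(k, q))), r(op(k, m, m, m, r(m, q, m), r(q, q, m), t(q, q)), s(op(k, m, m, q)), op(k, m, m, m, q))))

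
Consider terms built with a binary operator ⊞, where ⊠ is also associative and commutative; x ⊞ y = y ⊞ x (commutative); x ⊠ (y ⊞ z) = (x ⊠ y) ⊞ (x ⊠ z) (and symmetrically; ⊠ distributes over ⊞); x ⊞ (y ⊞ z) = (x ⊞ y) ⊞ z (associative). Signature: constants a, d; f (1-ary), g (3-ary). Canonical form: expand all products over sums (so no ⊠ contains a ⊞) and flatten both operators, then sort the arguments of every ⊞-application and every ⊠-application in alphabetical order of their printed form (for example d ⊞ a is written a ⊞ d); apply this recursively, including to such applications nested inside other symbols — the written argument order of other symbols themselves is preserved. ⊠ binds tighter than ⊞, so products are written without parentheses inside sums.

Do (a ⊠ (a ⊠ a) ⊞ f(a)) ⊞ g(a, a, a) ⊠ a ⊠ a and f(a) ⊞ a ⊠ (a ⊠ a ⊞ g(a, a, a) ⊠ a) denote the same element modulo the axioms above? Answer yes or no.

Answer: yes — both canonical forms are a ⊠ a ⊠ a ⊞ a ⊠ a ⊠ g(a, a, a) ⊞ f(a)

Derivation:
Left:  (a ⊠ (a ⊠ a) ⊞ f(a)) ⊞ g(a, a, a) ⊠ a ⊠ a
  Flatten:  a ⊠ a ⊠ a ⊞ f(a) ⊞ a ⊠ a ⊠ g(a, a, a)
  Sort arguments:  a ⊠ a ⊠ a ⊞ a ⊠ a ⊠ g(a, a, a) ⊞ f(a)
Right:  f(a) ⊞ a ⊠ (a ⊠ a ⊞ g(a, a, a) ⊠ a)
  Expand:  f(a) ⊞ a ⊠ a ⊠ a ⊞ a ⊠ a ⊠ g(a, a, a)
  Order the arguments:  a ⊠ a ⊠ a ⊞ a ⊠ a ⊠ g(a, a, a) ⊞ f(a)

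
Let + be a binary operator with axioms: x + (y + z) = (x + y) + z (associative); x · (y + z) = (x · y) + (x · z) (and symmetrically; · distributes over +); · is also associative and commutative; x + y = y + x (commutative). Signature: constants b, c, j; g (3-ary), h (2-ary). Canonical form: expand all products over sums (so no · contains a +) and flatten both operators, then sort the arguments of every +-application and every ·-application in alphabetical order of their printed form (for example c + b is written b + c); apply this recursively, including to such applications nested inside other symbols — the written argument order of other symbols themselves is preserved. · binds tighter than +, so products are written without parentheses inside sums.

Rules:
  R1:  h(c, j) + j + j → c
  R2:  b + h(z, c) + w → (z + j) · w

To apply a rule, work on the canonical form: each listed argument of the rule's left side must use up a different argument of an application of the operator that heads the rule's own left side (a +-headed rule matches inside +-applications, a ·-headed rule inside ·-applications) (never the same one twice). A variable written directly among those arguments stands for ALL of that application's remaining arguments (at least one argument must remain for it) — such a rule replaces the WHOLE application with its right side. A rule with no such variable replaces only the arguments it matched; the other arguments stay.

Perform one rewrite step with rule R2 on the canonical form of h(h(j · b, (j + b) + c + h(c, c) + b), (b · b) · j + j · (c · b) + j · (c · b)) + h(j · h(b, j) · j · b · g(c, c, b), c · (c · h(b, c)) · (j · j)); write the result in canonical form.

Answer: h(b · g(c, c, b) · h(b, j) · j · j, c · c · h(b, c) · j · j) + h(h(b · j, b · c + b · j + c · c + c · j + c · j + j · j), b · b · j + b · c · j + b · c · j)

Derivation:
Canonical form:  h(b · g(c, c, b) · h(b, j) · j · j, c · c · h(b, c) · j · j) + h(h(b · j, b + b + c + h(c, c) + j), b · b · j + b · c · j + b · c · j)
Match R2:  consume b, h(c, c);  w := b + c + j, z := c
The extension variable absorbs all remaining arguments, so the whole application is rewritten.
New term:  h(b · g(c, c, b) · h(b, j) · j · j, c · c · h(b, c) · j · j) + h(h(b · j, b · c + b · j + c · c + c · j + c · j + j · j), b · b · j + b · c · j + b · c · j)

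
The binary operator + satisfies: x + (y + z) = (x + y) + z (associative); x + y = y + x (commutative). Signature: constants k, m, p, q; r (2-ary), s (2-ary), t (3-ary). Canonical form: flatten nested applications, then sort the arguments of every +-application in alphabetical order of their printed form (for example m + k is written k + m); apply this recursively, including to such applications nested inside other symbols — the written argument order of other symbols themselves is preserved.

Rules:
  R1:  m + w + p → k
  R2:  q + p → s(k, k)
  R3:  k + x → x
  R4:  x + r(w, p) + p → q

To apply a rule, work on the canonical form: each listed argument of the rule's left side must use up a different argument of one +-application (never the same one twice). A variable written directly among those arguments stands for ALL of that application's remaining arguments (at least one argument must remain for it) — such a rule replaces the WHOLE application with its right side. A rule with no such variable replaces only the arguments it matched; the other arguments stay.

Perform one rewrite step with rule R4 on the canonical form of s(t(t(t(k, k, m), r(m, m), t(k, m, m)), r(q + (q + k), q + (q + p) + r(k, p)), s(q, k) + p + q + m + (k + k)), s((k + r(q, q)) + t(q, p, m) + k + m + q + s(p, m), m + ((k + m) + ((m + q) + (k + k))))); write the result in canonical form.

Answer: s(t(t(t(k, k, m), r(m, m), t(k, m, m)), r(k + q + q, q), k + k + m + p + q + s(q, k)), s(k + k + m + q + r(q, q) + s(p, m) + t(q, p, m), k + k + k + m + m + m + q))

Derivation:
Canonical form:  s(t(t(t(k, k, m), r(m, m), t(k, m, m)), r(k + q + q, p + q + q + r(k, p)), k + k + m + p + q + s(q, k)), s(k + k + m + q + r(q, q) + s(p, m) + t(q, p, m), k + k + k + m + m + m + q))
Apply R4:  consuming p, r(k, p);  w := k, x := q + q
The extension variable absorbs all remaining arguments, so the whole application is rewritten.
Giving:  s(t(t(t(k, k, m), r(m, m), t(k, m, m)), r(k + q + q, q), k + k + m + p + q + s(q, k)), s(k + k + m + q + r(q, q) + s(p, m) + t(q, p, m), k + k + k + m + m + m + q))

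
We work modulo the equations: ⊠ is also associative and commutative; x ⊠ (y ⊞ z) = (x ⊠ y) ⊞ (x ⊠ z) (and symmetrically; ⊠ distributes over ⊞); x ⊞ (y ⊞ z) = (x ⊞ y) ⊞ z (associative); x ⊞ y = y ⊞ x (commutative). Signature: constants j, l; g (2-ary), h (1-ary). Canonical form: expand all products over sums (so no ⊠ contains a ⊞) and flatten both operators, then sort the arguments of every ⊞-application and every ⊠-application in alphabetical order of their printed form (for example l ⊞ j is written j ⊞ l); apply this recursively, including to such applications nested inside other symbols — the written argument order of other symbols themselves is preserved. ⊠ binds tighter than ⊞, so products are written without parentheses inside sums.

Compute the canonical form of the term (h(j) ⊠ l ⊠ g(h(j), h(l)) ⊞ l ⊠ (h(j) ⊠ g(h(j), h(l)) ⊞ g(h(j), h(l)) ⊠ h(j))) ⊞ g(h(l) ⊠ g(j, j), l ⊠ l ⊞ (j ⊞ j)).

Answer: g(g(j, j) ⊠ h(l), j ⊞ j ⊞ l ⊠ l) ⊞ g(h(j), h(l)) ⊠ h(j) ⊠ l ⊞ g(h(j), h(l)) ⊠ h(j) ⊠ l ⊞ g(h(j), h(l)) ⊠ h(j) ⊠ l

Derivation:
Expand products over sums:  g(h(j), h(l)) ⊠ h(j) ⊠ l ⊞ g(h(j), h(l)) ⊠ h(j) ⊠ l ⊞ g(h(j), h(l)) ⊠ h(j) ⊠ l ⊞ g(g(j, j) ⊠ h(l), j ⊞ j ⊞ l ⊠ l)
Sort:  g(g(j, j) ⊠ h(l), j ⊞ j ⊞ l ⊠ l) ⊞ g(h(j), h(l)) ⊠ h(j) ⊠ l ⊞ g(h(j), h(l)) ⊠ h(j) ⊠ l ⊞ g(h(j), h(l)) ⊠ h(j) ⊠ l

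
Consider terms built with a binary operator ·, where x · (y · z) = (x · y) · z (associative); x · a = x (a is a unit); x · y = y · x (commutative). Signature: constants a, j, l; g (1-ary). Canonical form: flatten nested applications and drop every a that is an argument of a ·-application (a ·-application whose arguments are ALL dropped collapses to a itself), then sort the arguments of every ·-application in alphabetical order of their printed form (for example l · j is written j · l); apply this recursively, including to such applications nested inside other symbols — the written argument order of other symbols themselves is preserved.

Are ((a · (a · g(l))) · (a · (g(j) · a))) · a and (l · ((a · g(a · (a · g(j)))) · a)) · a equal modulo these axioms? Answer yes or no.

Left:  ((a · (a · g(l))) · (a · (g(j) · a))) · a
  Flatten:  a · a · g(l) · a · g(j) · a · a
  Units out:  drop a (×5)
  Order the arguments:  g(j) · g(l)
Right:  (l · ((a · g(a · (a · g(j)))) · a)) · a
  Flatten:  l · a · g(a · (a · g(j))) · a · a
  Canonicalize subterm:  g(a · (a · g(j)))  →  g(g(j))
  Unit:  drop a (×3)
  Sort arguments:  g(g(j)) · l

Answer: no — g(j) · g(l) vs g(g(j)) · l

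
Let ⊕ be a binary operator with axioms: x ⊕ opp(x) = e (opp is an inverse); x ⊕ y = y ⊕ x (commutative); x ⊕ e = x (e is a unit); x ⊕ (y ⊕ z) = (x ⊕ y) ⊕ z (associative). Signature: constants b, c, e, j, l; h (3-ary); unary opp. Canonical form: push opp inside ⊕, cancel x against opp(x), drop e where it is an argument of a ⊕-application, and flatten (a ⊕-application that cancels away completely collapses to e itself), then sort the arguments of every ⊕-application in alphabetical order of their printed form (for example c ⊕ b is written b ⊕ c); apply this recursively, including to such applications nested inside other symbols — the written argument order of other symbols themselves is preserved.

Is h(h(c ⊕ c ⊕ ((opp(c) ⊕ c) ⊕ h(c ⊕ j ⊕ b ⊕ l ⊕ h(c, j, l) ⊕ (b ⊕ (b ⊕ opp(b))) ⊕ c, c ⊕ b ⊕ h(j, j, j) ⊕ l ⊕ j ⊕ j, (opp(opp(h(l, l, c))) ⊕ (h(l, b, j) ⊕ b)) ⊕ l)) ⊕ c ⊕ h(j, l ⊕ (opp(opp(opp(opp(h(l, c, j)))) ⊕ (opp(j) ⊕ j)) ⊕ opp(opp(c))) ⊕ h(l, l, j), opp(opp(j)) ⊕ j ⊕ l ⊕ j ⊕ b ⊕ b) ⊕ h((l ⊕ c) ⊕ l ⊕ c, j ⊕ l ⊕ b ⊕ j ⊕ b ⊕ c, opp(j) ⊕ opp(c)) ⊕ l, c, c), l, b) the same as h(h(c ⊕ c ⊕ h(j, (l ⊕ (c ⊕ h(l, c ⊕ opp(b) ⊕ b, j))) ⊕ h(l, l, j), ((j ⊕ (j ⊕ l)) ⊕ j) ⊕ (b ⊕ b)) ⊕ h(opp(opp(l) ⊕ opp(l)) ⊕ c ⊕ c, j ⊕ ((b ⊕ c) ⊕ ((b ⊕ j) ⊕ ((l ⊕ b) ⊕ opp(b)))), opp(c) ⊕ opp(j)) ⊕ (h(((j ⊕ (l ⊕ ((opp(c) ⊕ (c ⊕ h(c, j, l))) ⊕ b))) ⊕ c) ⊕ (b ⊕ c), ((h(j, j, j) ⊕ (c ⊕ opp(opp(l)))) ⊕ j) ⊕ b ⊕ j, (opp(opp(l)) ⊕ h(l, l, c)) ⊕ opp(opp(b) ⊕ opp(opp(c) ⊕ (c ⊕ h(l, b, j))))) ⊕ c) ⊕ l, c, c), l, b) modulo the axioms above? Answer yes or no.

Left:  h(h(c ⊕ c ⊕ ((opp(c) ⊕ c) ⊕ h(c ⊕ j ⊕ b ⊕ l ⊕ h(c, j, l) ⊕ (b ⊕ (b ⊕ opp(b))) ⊕ c, c ⊕ b ⊕ h(j, j, j) ⊕ l ⊕ j ⊕ j, (opp(opp(h(l, l, c))) ⊕ (h(l, b, j) ⊕ b)) ⊕ l)) ⊕ c ⊕ h(j, l ⊕ (opp(opp(opp(opp(h(l, c, j)))) ⊕ (opp(j) ⊕ j)) ⊕ opp(opp(c))) ⊕ h(l, l, j), opp(opp(j)) ⊕ j ⊕ l ⊕ j ⊕ b ⊕ b) ⊕ h((l ⊕ c) ⊕ l ⊕ c, j ⊕ l ⊕ b ⊕ j ⊕ b ⊕ c, opp(j) ⊕ opp(c)) ⊕ l, c, c), l, b)
  Focus inside:  c ⊕ c ⊕ ((opp(c) ⊕ c) ⊕ h(c ⊕ j ⊕ b ⊕ l ⊕ h(c, j, l) ⊕ (b ⊕ (b ⊕ opp(b))) ⊕ c, c ⊕ b ⊕ h(j, j, j) ⊕ l ⊕ j ⊕ j, (opp(opp(h(l, l, c))) ⊕ (h(l, b, j) ⊕ b)) ⊕ l)) ⊕ c ⊕ h(j, l ⊕ (opp(opp(opp(opp(h(l, c, j)))) ⊕ (opp(j) ⊕ j)) ⊕ opp(opp(c))) ⊕ h(l, l, j), opp(opp(j)) ⊕ j ⊕ l ⊕ j ⊕ b ⊕ b) ⊕ h((l ⊕ c) ⊕ l ⊕ c, j ⊕ l ⊕ b ⊕ j ⊕ b ⊕ c, opp(j) ⊕ opp(c)) ⊕ l
  Push opp inside:  distribute opp over ⊕ and collapse double opp
  Collect terms:  c ⊕ c ⊕ c ⊕ h(b ⊕ b ⊕ c ⊕ c ⊕ h(c, j, l) ⊕ j ⊕ l, b ⊕ c ⊕ h(j, j, j) ⊕ j ⊕ j ⊕ l, b ⊕ h(l, b, j) ⊕ h(l, l, c) ⊕ l) ⊕ h(j, c ⊕ h(l, c, j) ⊕ h(l, l, j) ⊕ l, b ⊕ b ⊕ j ⊕ j ⊕ j ⊕ l) ⊕ h(c ⊕ c ⊕ l ⊕ l, b ⊕ b ⊕ c ⊕ j ⊕ j ⊕ l, opp(c) ⊕ opp(j)) ⊕ l
  Order the arguments:  c ⊕ c ⊕ c ⊕ h(b ⊕ b ⊕ c ⊕ c ⊕ h(c, j, l) ⊕ j ⊕ l, b ⊕ c ⊕ h(j, j, j) ⊕ j ⊕ j ⊕ l, b ⊕ h(l, b, j) ⊕ h(l, l, c) ⊕ l) ⊕ h(c ⊕ c ⊕ l ⊕ l, b ⊕ b ⊕ c ⊕ j ⊕ j ⊕ l, opp(c) ⊕ opp(j)) ⊕ h(j, c ⊕ h(l, c, j) ⊕ h(l, l, j) ⊕ l, b ⊕ b ⊕ j ⊕ j ⊕ j ⊕ l) ⊕ l
  Rebuild:  h(h(c ⊕ c ⊕ c ⊕ h(b ⊕ b ⊕ c ⊕ c ⊕ h(c, j, l) ⊕ j ⊕ l, b ⊕ c ⊕ h(j, j, j) ⊕ j ⊕ j ⊕ l, b ⊕ h(l, b, j) ⊕ h(l, l, c) ⊕ l) ⊕ h(c ⊕ c ⊕ l ⊕ l, b ⊕ b ⊕ c ⊕ j ⊕ j ⊕ l, opp(c) ⊕ opp(j)) ⊕ h(j, c ⊕ h(l, c, j) ⊕ h(l, l, j) ⊕ l, b ⊕ b ⊕ j ⊕ j ⊕ j ⊕ l) ⊕ l, c, c), l, b)
Right:  h(h(c ⊕ c ⊕ h(j, (l ⊕ (c ⊕ h(l, c ⊕ opp(b) ⊕ b, j))) ⊕ h(l, l, j), ((j ⊕ (j ⊕ l)) ⊕ j) ⊕ (b ⊕ b)) ⊕ h(opp(opp(l) ⊕ opp(l)) ⊕ c ⊕ c, j ⊕ ((b ⊕ c) ⊕ ((b ⊕ j) ⊕ ((l ⊕ b) ⊕ opp(b)))), opp(c) ⊕ opp(j)) ⊕ (h(((j ⊕ (l ⊕ ((opp(c) ⊕ (c ⊕ h(c, j, l))) ⊕ b))) ⊕ c) ⊕ (b ⊕ c), ((h(j, j, j) ⊕ (c ⊕ opp(opp(l)))) ⊕ j) ⊕ b ⊕ j, (opp(opp(l)) ⊕ h(l, l, c)) ⊕ opp(opp(b) ⊕ opp(opp(c) ⊕ (c ⊕ h(l, b, j))))) ⊕ c) ⊕ l, c, c), l, b)
  Focus inside:  c ⊕ c ⊕ h(j, (l ⊕ (c ⊕ h(l, c ⊕ opp(b) ⊕ b, j))) ⊕ h(l, l, j), ((j ⊕ (j ⊕ l)) ⊕ j) ⊕ (b ⊕ b)) ⊕ h(opp(opp(l) ⊕ opp(l)) ⊕ c ⊕ c, j ⊕ ((b ⊕ c) ⊕ ((b ⊕ j) ⊕ ((l ⊕ b) ⊕ opp(b)))), opp(c) ⊕ opp(j)) ⊕ (h(((j ⊕ (l ⊕ ((opp(c) ⊕ (c ⊕ h(c, j, l))) ⊕ b))) ⊕ c) ⊕ (b ⊕ c), ((h(j, j, j) ⊕ (c ⊕ opp(opp(l)))) ⊕ j) ⊕ b ⊕ j, (opp(opp(l)) ⊕ h(l, l, c)) ⊕ opp(opp(b) ⊕ opp(opp(c) ⊕ (c ⊕ h(l, b, j))))) ⊕ c) ⊕ l
  Push opp inside:  distribute opp over ⊕ and collapse double opp
  Combine occurrences:  c ⊕ c ⊕ c ⊕ h(j, c ⊕ h(l, c, j) ⊕ h(l, l, j) ⊕ l, b ⊕ b ⊕ j ⊕ j ⊕ j ⊕ l) ⊕ h(c ⊕ c ⊕ l ⊕ l, b ⊕ b ⊕ c ⊕ j ⊕ j ⊕ l, opp(c) ⊕ opp(j)) ⊕ h(b ⊕ b ⊕ c ⊕ c ⊕ h(c, j, l) ⊕ j ⊕ l, b ⊕ c ⊕ h(j, j, j) ⊕ j ⊕ j ⊕ l, b ⊕ h(l, b, j) ⊕ h(l, l, c) ⊕ l) ⊕ l
  Sort arguments:  c ⊕ c ⊕ c ⊕ h(b ⊕ b ⊕ c ⊕ c ⊕ h(c, j, l) ⊕ j ⊕ l, b ⊕ c ⊕ h(j, j, j) ⊕ j ⊕ j ⊕ l, b ⊕ h(l, b, j) ⊕ h(l, l, c) ⊕ l) ⊕ h(c ⊕ c ⊕ l ⊕ l, b ⊕ b ⊕ c ⊕ j ⊕ j ⊕ l, opp(c) ⊕ opp(j)) ⊕ h(j, c ⊕ h(l, c, j) ⊕ h(l, l, j) ⊕ l, b ⊕ b ⊕ j ⊕ j ⊕ j ⊕ l) ⊕ l
  Put back:  h(h(c ⊕ c ⊕ c ⊕ h(b ⊕ b ⊕ c ⊕ c ⊕ h(c, j, l) ⊕ j ⊕ l, b ⊕ c ⊕ h(j, j, j) ⊕ j ⊕ j ⊕ l, b ⊕ h(l, b, j) ⊕ h(l, l, c) ⊕ l) ⊕ h(c ⊕ c ⊕ l ⊕ l, b ⊕ b ⊕ c ⊕ j ⊕ j ⊕ l, opp(c) ⊕ opp(j)) ⊕ h(j, c ⊕ h(l, c, j) ⊕ h(l, l, j) ⊕ l, b ⊕ b ⊕ j ⊕ j ⊕ j ⊕ l) ⊕ l, c, c), l, b)

Answer: yes — both canonical forms are h(h(c ⊕ c ⊕ c ⊕ h(b ⊕ b ⊕ c ⊕ c ⊕ h(c, j, l) ⊕ j ⊕ l, b ⊕ c ⊕ h(j, j, j) ⊕ j ⊕ j ⊕ l, b ⊕ h(l, b, j) ⊕ h(l, l, c) ⊕ l) ⊕ h(c ⊕ c ⊕ l ⊕ l, b ⊕ b ⊕ c ⊕ j ⊕ j ⊕ l, opp(c) ⊕ opp(j)) ⊕ h(j, c ⊕ h(l, c, j) ⊕ h(l, l, j) ⊕ l, b ⊕ b ⊕ j ⊕ j ⊕ j ⊕ l) ⊕ l, c, c), l, b)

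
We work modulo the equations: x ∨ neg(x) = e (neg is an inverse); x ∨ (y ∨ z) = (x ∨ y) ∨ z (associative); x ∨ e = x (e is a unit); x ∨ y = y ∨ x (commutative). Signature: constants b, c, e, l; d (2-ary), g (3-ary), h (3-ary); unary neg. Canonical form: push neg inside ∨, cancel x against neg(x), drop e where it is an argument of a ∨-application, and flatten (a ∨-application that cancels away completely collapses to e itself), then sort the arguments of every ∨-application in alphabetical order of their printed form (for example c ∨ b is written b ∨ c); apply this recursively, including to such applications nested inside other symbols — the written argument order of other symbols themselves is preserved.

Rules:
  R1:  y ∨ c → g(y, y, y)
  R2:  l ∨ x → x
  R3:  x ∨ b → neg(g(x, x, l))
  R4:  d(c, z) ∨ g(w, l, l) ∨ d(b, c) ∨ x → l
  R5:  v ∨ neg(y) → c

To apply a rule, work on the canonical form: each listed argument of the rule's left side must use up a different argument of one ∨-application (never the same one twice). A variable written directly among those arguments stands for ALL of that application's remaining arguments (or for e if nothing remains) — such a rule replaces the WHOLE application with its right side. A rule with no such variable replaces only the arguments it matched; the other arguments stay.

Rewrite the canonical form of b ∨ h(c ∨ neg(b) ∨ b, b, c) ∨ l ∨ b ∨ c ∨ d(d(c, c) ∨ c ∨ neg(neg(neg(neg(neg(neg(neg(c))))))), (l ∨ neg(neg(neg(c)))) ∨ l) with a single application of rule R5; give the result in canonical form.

Canonical form:  b ∨ b ∨ c ∨ d(d(c, c), l ∨ l ∨ neg(c)) ∨ h(c, b, c) ∨ l
Match R5:  consume neg(c);  v := l ∨ l, y := c
The extension variable absorbs all remaining arguments, so the whole application is rewritten.
Result:  b ∨ b ∨ c ∨ d(d(c, c), c) ∨ h(c, b, c) ∨ l

Answer: b ∨ b ∨ c ∨ d(d(c, c), c) ∨ h(c, b, c) ∨ l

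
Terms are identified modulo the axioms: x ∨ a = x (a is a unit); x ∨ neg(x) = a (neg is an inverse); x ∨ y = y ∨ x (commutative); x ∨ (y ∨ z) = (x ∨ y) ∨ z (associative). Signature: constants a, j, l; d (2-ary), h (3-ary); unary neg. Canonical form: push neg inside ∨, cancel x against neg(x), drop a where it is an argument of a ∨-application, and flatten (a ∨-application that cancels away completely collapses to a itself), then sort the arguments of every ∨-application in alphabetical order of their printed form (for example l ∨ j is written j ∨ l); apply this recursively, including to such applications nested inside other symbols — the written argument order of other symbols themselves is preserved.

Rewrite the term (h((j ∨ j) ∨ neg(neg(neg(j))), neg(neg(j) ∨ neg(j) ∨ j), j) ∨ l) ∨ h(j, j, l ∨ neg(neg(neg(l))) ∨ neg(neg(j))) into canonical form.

Push neg inside:  distribute neg over ∨ and collapse double neg
Combine occurrences:  h(j, j, j) ∨ h(j, j, j) ∨ l

Answer: h(j, j, j) ∨ h(j, j, j) ∨ l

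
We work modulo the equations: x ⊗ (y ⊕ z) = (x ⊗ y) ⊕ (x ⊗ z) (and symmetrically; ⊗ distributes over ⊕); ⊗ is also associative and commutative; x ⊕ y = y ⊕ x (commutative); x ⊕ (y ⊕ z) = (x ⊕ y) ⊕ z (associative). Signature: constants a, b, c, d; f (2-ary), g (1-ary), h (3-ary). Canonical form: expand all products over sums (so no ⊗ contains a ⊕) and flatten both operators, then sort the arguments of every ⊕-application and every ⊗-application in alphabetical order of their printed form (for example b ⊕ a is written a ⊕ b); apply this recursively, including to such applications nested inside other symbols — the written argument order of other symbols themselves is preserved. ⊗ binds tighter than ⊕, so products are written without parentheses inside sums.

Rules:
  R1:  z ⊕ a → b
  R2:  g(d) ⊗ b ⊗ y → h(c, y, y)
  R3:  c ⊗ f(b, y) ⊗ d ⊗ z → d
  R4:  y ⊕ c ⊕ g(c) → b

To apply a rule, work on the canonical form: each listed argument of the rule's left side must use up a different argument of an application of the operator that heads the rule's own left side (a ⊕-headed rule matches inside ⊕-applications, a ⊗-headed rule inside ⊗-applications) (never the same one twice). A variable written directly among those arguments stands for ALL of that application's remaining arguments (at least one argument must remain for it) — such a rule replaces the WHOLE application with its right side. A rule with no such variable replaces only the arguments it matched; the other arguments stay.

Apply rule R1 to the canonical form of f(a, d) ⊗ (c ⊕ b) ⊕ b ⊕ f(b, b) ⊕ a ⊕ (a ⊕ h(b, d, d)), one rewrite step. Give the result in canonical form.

Answer: b

Derivation:
Canonical form:  a ⊕ a ⊕ b ⊕ b ⊗ f(a, d) ⊕ c ⊗ f(a, d) ⊕ f(b, b) ⊕ h(b, d, d)
Match R1:  consume a;  z := a ⊕ b ⊕ b ⊗ f(a, d) ⊕ c ⊗ f(a, d) ⊕ f(b, b) ⊕ h(b, d, d)
The extension variable absorbs all remaining arguments, so the whole application is rewritten.
New term:  b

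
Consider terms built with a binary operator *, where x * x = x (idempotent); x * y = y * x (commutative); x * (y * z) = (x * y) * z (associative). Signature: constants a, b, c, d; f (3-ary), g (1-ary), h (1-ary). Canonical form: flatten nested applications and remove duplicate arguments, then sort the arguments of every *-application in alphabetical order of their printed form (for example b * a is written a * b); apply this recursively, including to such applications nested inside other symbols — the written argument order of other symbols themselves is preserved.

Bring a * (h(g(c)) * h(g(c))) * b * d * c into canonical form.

Answer: a * b * c * d * h(g(c))

Derivation:
Merge nested applications:  a * h(g(c)) * h(g(c)) * b * d * c
Idempotence:  drop duplicate h(g(c))
Order the arguments:  a * b * c * d * h(g(c))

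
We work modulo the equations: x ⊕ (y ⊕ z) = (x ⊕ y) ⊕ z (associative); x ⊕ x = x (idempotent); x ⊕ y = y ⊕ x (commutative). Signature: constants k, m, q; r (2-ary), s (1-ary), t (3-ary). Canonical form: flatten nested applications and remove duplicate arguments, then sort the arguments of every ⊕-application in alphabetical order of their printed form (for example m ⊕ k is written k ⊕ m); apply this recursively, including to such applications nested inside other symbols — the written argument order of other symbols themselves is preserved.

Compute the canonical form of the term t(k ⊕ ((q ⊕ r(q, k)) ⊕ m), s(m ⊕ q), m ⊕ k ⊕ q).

Focus inside:  k ⊕ ((q ⊕ r(q, k)) ⊕ m)
Flatten:  k ⊕ q ⊕ r(q, k) ⊕ m
Order the arguments:  k ⊕ m ⊕ q ⊕ r(q, k)
Rebuild:  t(k ⊕ m ⊕ q ⊕ r(q, k), s(m ⊕ q), k ⊕ m ⊕ q)

Answer: t(k ⊕ m ⊕ q ⊕ r(q, k), s(m ⊕ q), k ⊕ m ⊕ q)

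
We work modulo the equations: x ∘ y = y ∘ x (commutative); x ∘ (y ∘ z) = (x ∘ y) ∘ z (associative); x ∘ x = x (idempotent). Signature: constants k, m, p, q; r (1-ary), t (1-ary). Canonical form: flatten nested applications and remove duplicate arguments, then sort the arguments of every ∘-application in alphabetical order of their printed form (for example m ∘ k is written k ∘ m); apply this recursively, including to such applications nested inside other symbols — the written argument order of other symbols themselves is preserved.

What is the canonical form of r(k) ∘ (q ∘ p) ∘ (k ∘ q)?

Flatten:  r(k) ∘ q ∘ p ∘ k ∘ q
Drop duplicates:  drop duplicate q
Sort arguments:  k ∘ p ∘ q ∘ r(k)

Answer: k ∘ p ∘ q ∘ r(k)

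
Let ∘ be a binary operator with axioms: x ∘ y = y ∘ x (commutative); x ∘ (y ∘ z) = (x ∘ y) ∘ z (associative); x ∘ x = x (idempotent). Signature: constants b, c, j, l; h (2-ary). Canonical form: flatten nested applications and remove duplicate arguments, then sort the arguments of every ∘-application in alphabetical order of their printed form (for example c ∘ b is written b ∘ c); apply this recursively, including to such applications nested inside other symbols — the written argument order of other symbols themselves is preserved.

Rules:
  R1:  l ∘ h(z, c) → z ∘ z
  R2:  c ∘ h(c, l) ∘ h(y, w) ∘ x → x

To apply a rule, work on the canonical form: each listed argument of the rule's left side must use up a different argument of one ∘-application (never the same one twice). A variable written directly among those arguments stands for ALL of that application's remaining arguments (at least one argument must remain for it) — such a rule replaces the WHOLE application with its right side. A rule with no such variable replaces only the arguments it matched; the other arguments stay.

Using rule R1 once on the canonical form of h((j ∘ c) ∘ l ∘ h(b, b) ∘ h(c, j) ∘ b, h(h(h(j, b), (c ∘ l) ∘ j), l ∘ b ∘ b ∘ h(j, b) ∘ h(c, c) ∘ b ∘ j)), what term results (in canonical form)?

Answer: h(b ∘ c ∘ h(b, b) ∘ h(c, j) ∘ j ∘ l, h(h(h(j, b), c ∘ j ∘ l), b ∘ c ∘ h(j, b) ∘ j))

Derivation:
Canonical form:  h(b ∘ c ∘ h(b, b) ∘ h(c, j) ∘ j ∘ l, h(h(h(j, b), c ∘ j ∘ l), b ∘ h(c, c) ∘ h(j, b) ∘ j ∘ l))
R1 matches:  uses h(c, c), l;  z := c
Giving:  h(b ∘ c ∘ h(b, b) ∘ h(c, j) ∘ j ∘ l, h(h(h(j, b), c ∘ j ∘ l), b ∘ c ∘ h(j, b) ∘ j))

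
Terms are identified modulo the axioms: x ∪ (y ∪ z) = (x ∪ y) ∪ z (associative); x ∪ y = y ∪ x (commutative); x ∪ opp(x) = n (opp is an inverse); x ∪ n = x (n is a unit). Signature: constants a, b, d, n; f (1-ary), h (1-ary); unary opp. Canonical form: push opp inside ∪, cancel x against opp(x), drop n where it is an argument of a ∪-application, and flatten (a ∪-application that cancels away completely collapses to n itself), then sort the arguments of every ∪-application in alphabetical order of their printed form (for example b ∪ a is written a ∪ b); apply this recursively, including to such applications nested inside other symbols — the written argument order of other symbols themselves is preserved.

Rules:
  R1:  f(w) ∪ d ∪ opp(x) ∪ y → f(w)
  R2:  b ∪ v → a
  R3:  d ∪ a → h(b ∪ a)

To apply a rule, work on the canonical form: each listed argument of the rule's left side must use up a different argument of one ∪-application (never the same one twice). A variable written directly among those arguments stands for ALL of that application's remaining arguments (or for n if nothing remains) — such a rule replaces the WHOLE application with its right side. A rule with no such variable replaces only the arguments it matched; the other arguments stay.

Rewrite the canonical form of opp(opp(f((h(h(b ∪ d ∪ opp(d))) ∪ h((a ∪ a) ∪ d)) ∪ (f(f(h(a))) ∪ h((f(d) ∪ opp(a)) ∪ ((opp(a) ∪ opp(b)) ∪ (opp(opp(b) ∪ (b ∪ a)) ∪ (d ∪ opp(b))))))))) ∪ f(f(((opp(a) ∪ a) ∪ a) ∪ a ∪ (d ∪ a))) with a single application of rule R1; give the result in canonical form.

Canonical form:  f(f(a ∪ a ∪ a ∪ d)) ∪ f(f(f(h(a))) ∪ h(a ∪ a ∪ d) ∪ h(d ∪ f(d) ∪ opp(a) ∪ opp(a) ∪ opp(a) ∪ opp(b) ∪ opp(b)) ∪ h(h(b)))
R1 matches:  uses d, f(d), opp(a);  w := d, x := a, y := opp(a) ∪ opp(a) ∪ opp(b) ∪ opp(b)
The variable takes the whole remainder — replace the entire application.
New term:  f(f(a ∪ a ∪ a ∪ d)) ∪ f(f(f(h(a))) ∪ h(a ∪ a ∪ d) ∪ h(f(d)) ∪ h(h(b)))

Answer: f(f(a ∪ a ∪ a ∪ d)) ∪ f(f(f(h(a))) ∪ h(a ∪ a ∪ d) ∪ h(f(d)) ∪ h(h(b)))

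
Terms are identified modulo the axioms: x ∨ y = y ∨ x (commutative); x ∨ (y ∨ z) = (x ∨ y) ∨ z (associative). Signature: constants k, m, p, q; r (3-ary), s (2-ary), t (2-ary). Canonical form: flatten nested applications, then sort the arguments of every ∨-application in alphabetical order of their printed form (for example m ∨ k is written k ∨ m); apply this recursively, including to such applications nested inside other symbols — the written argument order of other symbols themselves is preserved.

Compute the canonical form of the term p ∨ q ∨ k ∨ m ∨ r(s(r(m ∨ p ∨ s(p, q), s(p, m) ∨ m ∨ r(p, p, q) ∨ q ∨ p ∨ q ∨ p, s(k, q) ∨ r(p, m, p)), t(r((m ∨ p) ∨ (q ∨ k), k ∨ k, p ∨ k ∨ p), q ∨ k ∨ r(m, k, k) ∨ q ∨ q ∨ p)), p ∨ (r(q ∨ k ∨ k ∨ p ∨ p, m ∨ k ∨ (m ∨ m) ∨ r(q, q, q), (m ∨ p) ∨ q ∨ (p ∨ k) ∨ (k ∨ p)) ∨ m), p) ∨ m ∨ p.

Answer: k ∨ m ∨ m ∨ p ∨ p ∨ q ∨ r(s(r(m ∨ p ∨ s(p, q), m ∨ p ∨ p ∨ q ∨ q ∨ r(p, p, q) ∨ s(p, m), r(p, m, p) ∨ s(k, q)), t(r(k ∨ m ∨ p ∨ q, k ∨ k, k ∨ p ∨ p), k ∨ p ∨ q ∨ q ∨ q ∨ r(m, k, k))), m ∨ p ∨ r(k ∨ k ∨ p ∨ p ∨ q, k ∨ m ∨ m ∨ m ∨ r(q, q, q), k ∨ k ∨ m ∨ p ∨ p ∨ p ∨ q), p)

Derivation:
Canonicalize subterm:  r(s(r(m ∨ p ∨ s(p, q), s(p, m) ∨ m ∨ r(p, p, q) ∨ q ∨ p ∨ q ∨ p, s(k, q) ∨ r(p, m, p)), t(r((m ∨ p) ∨ (q ∨ k), k ∨ k, p ∨ k ∨ p), q ∨ k ∨ r(m, k, k) ∨ q ∨ q ∨ p)), p ∨ (r(q ∨ k ∨ k ∨ p ∨ p, m ∨ k ∨ (m ∨ m) ∨ r(q, q, q), (m ∨ p) ∨ q ∨ (p ∨ k) ∨ (k ∨ p)) ∨ m), p)  →  r(s(r(m ∨ p ∨ s(p, q), m ∨ p ∨ p ∨ q ∨ q ∨ r(p, p, q) ∨ s(p, m), r(p, m, p) ∨ s(k, q)), t(r(k ∨ m ∨ p ∨ q, k ∨ k, k ∨ p ∨ p), k ∨ p ∨ q ∨ q ∨ q ∨ r(m, k, k))), m ∨ p ∨ r(k ∨ k ∨ p ∨ p ∨ q, k ∨ m ∨ m ∨ m ∨ r(q, q, q), k ∨ k ∨ m ∨ p ∨ p ∨ p ∨ q), p)
Sort:  k ∨ m ∨ m ∨ p ∨ p ∨ q ∨ r(s(r(m ∨ p ∨ s(p, q), m ∨ p ∨ p ∨ q ∨ q ∨ r(p, p, q) ∨ s(p, m), r(p, m, p) ∨ s(k, q)), t(r(k ∨ m ∨ p ∨ q, k ∨ k, k ∨ p ∨ p), k ∨ p ∨ q ∨ q ∨ q ∨ r(m, k, k))), m ∨ p ∨ r(k ∨ k ∨ p ∨ p ∨ q, k ∨ m ∨ m ∨ m ∨ r(q, q, q), k ∨ k ∨ m ∨ p ∨ p ∨ p ∨ q), p)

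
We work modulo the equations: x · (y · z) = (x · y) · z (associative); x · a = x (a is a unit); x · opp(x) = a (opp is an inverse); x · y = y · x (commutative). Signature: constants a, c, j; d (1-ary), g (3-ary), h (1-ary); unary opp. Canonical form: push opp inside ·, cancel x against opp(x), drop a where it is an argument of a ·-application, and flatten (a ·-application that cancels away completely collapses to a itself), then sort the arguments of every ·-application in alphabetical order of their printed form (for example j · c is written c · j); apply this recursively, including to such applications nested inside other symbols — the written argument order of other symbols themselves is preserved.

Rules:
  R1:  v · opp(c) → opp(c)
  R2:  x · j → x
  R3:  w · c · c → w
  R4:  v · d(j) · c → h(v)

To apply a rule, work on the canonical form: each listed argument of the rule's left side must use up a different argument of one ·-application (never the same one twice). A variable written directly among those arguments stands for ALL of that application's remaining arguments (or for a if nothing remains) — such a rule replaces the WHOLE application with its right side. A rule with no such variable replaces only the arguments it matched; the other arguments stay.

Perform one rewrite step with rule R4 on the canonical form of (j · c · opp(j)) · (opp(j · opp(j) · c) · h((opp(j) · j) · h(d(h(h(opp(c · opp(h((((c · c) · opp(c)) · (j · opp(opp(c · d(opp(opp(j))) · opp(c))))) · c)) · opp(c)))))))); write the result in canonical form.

Canonical form:  h(h(d(h(h(h(c · c · d(j) · j))))))
Match R4:  consume c, d(j);  v := c · j
The extension variable absorbs all remaining arguments, so the whole application is rewritten.
Giving:  h(h(d(h(h(h(h(c · j)))))))

Answer: h(h(d(h(h(h(h(c · j)))))))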